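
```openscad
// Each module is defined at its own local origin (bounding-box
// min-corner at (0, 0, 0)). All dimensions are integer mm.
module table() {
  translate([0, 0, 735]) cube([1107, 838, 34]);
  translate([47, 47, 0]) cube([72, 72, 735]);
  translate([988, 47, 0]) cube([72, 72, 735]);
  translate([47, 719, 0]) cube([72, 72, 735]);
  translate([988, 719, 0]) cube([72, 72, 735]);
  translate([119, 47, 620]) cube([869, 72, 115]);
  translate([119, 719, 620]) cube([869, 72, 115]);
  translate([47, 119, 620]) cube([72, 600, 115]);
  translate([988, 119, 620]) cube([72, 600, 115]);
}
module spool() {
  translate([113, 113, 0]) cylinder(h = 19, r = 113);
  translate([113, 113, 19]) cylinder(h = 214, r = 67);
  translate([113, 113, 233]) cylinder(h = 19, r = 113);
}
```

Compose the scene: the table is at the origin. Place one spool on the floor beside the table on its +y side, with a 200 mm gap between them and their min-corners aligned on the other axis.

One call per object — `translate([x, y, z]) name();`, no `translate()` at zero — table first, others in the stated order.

table();
translate([0, 1038, 0]) spool();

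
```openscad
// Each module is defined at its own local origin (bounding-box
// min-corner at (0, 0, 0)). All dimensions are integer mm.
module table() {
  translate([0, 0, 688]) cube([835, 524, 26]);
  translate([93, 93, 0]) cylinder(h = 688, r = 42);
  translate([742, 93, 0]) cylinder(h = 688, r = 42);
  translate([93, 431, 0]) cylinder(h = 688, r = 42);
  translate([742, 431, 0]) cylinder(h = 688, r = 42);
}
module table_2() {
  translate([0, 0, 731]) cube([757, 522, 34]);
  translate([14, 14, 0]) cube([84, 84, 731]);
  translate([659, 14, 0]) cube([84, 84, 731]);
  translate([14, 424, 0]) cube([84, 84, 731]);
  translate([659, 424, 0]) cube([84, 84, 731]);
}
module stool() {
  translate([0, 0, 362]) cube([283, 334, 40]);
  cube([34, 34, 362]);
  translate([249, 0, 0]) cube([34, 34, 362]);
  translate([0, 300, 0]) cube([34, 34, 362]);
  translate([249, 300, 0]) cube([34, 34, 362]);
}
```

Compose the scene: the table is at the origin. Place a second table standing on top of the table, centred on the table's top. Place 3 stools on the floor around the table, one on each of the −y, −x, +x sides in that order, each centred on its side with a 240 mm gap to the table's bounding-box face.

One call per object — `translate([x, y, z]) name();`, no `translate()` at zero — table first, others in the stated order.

table();
translate([39, 1, 714]) table_2();
translate([276, -574, 0]) stool();
translate([-523, 95, 0]) stool();
translate([1075, 95, 0]) stool();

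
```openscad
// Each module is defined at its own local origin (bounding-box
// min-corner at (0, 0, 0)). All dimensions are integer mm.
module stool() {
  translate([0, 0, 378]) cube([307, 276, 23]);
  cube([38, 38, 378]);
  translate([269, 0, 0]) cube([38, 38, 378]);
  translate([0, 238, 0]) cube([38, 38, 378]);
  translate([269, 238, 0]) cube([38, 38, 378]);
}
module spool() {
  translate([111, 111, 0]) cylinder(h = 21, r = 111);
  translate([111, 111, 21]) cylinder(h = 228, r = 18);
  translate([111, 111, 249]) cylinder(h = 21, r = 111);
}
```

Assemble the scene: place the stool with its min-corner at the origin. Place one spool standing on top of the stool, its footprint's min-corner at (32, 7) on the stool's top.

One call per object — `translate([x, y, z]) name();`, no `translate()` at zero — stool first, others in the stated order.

stool();
translate([32, 7, 401]) spool();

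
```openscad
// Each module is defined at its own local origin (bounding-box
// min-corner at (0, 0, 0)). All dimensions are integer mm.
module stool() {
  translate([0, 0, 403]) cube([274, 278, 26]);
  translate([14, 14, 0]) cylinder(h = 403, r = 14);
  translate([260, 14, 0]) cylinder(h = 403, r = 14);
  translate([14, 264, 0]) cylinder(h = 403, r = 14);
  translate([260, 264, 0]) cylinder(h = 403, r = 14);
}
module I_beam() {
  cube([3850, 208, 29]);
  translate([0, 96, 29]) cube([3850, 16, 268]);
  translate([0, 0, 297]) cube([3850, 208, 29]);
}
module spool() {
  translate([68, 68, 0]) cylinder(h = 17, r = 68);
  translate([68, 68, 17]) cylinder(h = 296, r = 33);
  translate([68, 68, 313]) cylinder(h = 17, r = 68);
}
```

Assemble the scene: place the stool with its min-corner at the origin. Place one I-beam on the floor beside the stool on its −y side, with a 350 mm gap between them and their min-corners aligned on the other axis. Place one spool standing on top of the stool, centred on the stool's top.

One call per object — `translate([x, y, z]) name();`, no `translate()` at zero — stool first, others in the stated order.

stool();
translate([0, -558, 0]) I_beam();
translate([69, 71, 429]) spool();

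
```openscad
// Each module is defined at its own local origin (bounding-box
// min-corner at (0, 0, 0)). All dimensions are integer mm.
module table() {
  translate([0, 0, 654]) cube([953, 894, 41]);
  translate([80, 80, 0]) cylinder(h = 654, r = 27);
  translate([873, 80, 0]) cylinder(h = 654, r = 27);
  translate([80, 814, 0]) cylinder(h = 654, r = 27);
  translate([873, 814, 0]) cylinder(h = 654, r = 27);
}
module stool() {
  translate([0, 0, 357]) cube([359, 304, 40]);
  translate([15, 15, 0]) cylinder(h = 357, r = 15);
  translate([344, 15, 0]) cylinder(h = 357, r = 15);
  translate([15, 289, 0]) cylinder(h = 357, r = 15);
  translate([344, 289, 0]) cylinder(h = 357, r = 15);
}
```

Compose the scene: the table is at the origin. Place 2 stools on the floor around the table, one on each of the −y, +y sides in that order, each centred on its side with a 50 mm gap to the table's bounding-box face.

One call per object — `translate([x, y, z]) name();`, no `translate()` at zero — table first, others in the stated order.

table();
translate([297, -354, 0]) stool();
translate([297, 944, 0]) stool();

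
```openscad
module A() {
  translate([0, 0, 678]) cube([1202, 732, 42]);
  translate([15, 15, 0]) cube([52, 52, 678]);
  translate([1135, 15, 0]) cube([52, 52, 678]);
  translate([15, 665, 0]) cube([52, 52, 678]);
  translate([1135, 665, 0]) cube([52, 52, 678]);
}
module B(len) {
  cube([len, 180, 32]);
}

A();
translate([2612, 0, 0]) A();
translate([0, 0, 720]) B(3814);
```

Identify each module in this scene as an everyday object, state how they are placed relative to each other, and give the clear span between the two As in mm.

Second table starts at x = 2612; first ends at x = 1202; clear span = 2612 − 1202 = 1410 mm.

A is a table. B is a beam. A beam spans the tops of two tables. The clear span between the two tables is 1410 mm.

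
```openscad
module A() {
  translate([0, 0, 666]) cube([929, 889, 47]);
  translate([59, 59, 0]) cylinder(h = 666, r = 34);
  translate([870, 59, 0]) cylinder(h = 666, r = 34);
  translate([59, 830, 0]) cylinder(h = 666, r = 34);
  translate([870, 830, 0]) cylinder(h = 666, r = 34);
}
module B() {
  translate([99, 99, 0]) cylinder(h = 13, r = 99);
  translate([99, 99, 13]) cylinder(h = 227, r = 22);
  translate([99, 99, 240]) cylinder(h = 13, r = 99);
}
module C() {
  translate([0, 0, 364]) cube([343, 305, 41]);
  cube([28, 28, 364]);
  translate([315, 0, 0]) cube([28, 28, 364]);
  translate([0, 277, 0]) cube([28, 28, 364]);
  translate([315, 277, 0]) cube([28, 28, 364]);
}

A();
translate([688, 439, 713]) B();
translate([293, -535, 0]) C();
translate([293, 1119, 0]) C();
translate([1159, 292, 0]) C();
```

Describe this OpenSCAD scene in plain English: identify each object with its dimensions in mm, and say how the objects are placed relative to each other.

A is a rectangular dining table. The top is 929×889×47 mm with its upper surface at z = 713 mm. It stands on four round legs of 68 mm diameter, each leg's bounding box inset 25 mm from the nearest pair of top edges, running from the floor to the underside of the top.

B is a spool: two coaxial disc flanges of radius 99 mm and thickness 13 mm, joined by a core cylinder of radius 22 mm and height 227 mm. The lower flange rests on z = 0 and the three cylinders share a vertical axis.

C is a simple wooden stool: a rectangular seat 343 mm (x) by 305 mm (y), 41 mm thick, top face at z = 405 mm, on four square legs, each 28×28 mm in cross-section. The legs rest on z = 0, each flush with a corner of the seat.

The spool is on top of the table. Three stools sit around the table at the −y, +y, +x sides.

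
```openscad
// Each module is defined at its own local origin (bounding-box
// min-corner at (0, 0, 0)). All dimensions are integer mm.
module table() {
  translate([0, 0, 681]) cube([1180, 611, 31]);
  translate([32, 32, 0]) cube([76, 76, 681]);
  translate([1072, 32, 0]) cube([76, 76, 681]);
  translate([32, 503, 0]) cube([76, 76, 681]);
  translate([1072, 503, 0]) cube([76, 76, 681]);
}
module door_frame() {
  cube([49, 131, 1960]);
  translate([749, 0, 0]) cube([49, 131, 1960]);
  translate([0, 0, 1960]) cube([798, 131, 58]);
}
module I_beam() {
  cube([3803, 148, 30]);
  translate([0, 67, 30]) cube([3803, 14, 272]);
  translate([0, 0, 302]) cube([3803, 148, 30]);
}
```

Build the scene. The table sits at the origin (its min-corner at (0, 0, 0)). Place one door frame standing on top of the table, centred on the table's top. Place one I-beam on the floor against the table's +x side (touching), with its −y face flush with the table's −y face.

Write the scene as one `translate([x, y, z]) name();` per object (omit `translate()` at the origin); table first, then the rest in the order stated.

table();
translate([191, 240, 712]) door_frame();
translate([1180, 0, 0]) I_beam();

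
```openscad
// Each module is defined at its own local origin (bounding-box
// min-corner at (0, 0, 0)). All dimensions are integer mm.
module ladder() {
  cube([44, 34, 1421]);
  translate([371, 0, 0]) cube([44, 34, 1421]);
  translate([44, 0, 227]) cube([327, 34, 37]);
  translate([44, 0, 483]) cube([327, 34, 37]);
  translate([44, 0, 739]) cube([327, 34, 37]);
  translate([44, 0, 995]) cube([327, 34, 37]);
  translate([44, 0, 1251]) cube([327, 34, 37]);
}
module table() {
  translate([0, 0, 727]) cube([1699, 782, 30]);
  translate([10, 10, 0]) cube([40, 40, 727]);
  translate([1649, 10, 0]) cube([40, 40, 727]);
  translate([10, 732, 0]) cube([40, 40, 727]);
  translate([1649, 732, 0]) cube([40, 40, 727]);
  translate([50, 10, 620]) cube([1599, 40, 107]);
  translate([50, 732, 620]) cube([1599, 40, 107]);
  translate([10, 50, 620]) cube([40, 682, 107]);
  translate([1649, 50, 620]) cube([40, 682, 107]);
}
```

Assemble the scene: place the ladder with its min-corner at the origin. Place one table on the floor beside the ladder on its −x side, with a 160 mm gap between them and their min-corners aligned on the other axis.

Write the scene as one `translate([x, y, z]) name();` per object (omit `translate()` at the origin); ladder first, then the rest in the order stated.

ladder();
translate([-1859, 0, 0]) table();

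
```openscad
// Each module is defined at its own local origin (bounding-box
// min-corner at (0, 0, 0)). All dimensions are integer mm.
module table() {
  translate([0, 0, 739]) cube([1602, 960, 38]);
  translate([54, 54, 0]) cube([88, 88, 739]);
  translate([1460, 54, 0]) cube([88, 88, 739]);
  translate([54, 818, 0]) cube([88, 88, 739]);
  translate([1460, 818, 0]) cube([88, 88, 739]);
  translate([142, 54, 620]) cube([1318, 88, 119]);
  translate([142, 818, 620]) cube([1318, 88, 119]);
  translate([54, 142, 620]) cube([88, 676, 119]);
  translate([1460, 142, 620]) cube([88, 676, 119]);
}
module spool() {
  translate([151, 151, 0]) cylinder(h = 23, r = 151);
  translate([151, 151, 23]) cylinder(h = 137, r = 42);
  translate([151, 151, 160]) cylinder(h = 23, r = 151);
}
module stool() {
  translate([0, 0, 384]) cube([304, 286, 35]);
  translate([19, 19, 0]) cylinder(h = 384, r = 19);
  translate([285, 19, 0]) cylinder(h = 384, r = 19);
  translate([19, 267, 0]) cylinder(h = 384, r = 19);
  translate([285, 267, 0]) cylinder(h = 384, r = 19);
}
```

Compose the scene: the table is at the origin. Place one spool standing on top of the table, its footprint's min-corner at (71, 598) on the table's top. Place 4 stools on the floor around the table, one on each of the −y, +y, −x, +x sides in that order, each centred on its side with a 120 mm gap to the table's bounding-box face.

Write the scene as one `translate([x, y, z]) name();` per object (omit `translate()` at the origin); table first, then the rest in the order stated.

table();
translate([71, 598, 777]) spool();
translate([649, -406, 0]) stool();
translate([649, 1080, 0]) stool();
translate([-424, 337, 0]) stool();
translate([1722, 337, 0]) stool();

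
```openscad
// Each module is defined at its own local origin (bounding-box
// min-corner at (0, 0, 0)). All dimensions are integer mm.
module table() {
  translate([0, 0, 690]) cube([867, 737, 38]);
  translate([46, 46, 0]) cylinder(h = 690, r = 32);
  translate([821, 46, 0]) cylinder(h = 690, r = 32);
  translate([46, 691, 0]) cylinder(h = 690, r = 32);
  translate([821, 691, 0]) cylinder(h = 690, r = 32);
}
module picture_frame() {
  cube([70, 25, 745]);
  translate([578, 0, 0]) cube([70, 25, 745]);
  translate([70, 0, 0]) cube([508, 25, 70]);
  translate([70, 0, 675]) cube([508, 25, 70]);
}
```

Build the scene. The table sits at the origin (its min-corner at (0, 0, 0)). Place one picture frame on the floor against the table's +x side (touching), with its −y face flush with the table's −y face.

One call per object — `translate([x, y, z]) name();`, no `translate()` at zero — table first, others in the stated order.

table();
translate([867, 0, 0]) picture_frame();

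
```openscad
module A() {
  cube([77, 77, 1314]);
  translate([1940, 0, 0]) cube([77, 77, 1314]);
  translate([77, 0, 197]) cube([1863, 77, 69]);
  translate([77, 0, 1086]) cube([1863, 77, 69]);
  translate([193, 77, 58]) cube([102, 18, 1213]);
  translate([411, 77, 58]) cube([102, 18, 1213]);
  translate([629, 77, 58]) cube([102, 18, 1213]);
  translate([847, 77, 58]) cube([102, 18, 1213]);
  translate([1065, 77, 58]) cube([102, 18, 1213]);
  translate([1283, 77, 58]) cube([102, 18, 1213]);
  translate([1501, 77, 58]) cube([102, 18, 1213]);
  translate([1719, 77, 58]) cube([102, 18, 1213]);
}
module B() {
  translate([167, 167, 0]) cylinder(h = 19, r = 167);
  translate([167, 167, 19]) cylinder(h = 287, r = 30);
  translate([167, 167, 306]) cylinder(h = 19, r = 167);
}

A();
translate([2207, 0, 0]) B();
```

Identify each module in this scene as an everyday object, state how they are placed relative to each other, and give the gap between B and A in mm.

A is a fence section. B is a spool. The spool is on the floor beside the fence section on its +x side. The gap between the spool and the fence section is 190 mm.

The spool's nearest face is 190 mm from the fence section's +x face.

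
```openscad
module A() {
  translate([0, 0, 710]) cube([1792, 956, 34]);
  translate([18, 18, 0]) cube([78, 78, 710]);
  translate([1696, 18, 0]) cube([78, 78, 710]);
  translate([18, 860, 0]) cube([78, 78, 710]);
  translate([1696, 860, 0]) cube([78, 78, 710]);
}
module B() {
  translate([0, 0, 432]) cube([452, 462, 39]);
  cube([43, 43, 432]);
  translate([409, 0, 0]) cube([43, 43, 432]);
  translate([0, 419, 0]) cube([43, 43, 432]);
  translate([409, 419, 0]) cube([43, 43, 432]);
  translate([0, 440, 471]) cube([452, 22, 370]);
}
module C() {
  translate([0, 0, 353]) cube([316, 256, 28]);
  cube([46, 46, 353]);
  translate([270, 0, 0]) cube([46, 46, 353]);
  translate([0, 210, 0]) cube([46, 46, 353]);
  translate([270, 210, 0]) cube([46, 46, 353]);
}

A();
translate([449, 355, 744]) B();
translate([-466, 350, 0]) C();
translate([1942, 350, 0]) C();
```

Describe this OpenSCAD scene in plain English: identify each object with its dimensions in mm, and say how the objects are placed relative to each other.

A is a rectangular dining table. The top is 1792×956×34 mm with its upper surface at z = 744 mm. It stands on four 78×78 mm square legs, each inset 18 mm from the nearest pair of top edges, running from the floor to the underside of the top.

B is a chair. The seat is a 452×462×39 mm slab with its top at z = 471 mm, on four 43×43 mm corner legs (flush with the seat edges, standing on z = 0). A flat backrest 22 mm thick, 370 mm tall, spans the full seat width and rises from the seat top along its +y edge, rear face flush with the rear of the seat.

C is a four-legged stool. The seat is a 316×256×28 mm slab whose top surface is at z = 381 mm; four square legs, each 46×46 mm in cross-section, run from the floor (z = 0) to the underside of the seat, each flush with a corner of the seat.

The chair is on top of the table. Two stools sit around the table at the −x, +x sides.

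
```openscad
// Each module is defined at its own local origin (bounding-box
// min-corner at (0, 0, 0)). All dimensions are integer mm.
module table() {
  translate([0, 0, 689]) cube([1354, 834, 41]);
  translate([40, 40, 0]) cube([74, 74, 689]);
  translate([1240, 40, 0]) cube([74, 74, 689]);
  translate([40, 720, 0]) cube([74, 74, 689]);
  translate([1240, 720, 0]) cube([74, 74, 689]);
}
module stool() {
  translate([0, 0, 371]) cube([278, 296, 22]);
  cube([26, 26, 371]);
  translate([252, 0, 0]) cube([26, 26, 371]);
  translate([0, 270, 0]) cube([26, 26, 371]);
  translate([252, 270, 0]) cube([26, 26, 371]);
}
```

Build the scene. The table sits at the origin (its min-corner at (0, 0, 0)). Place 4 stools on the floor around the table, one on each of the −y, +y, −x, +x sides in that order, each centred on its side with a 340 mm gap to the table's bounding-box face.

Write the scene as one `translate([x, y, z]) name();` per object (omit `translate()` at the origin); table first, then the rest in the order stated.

table();
translate([538, -636, 0]) stool();
translate([538, 1174, 0]) stool();
translate([-618, 269, 0]) stool();
translate([1694, 269, 0]) stool();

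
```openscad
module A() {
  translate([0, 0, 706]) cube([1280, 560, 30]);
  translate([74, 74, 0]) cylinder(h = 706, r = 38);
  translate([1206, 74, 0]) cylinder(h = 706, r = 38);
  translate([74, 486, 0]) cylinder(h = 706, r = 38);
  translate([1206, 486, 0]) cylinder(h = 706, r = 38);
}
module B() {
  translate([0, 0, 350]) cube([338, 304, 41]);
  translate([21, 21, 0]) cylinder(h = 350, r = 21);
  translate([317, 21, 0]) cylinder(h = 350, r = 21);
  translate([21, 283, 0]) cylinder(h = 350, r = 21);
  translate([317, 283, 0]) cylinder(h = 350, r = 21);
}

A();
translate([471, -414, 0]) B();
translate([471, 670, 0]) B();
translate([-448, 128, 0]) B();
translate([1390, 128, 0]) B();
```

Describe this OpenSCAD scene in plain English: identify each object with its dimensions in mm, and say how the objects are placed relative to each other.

A is a table with a 1280×560 mm rectangular top, 30 mm thick, top surface at z = 736 mm, supported by four round legs of 76 mm diameter, each leg's bounding box inset 36 mm from the nearest pair of top edges, running from the floor.

B is a four-legged stool. The seat is a 338×304×41 mm slab whose top surface is at z = 391 mm; four round legs, each 42 mm in diameter, run from the floor (z = 0) to the underside of the seat, each leg's axis is inset half a diameter from the nearest pair of seat edges (so the leg's bounding box is flush with the corner).

Four stools sit around the table at the −y, +y, −x, +x sides.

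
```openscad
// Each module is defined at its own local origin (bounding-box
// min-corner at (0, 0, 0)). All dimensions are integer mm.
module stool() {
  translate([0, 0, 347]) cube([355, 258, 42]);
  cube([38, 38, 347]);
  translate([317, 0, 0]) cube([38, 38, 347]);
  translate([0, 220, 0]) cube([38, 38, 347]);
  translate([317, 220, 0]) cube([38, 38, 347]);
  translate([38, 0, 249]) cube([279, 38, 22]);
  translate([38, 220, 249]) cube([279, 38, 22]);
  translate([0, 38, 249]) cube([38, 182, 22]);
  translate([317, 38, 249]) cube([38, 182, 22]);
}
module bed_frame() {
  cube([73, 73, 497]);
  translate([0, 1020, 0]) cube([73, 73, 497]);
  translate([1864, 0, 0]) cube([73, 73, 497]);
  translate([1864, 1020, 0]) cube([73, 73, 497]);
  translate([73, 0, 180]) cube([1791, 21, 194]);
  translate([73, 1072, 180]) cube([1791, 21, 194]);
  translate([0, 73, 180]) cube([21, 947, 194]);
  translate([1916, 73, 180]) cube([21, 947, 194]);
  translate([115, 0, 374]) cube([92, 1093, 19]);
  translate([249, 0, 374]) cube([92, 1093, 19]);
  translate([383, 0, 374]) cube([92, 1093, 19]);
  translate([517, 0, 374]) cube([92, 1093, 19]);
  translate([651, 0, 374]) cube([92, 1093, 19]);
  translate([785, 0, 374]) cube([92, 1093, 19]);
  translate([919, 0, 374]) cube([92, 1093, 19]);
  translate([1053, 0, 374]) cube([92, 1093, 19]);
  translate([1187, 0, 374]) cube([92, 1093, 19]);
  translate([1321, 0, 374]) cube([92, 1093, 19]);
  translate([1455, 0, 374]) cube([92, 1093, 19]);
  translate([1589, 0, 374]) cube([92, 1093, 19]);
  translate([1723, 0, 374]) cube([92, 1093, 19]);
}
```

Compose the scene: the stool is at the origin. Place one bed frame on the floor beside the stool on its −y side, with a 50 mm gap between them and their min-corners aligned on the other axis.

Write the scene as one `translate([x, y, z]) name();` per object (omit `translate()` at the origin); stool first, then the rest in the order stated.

stool();
translate([0, -1143, 0]) bed_frame();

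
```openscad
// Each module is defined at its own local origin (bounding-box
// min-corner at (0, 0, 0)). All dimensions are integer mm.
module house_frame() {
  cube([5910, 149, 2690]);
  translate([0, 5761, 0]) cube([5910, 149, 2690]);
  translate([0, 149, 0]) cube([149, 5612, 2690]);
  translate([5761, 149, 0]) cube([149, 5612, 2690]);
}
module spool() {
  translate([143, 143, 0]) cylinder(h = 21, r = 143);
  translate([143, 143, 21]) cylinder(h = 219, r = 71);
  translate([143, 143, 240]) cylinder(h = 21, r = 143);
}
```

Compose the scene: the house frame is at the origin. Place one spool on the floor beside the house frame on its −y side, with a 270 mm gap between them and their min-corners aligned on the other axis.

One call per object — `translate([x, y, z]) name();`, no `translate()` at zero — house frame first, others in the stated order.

house_frame();
translate([0, -556, 0]) spool();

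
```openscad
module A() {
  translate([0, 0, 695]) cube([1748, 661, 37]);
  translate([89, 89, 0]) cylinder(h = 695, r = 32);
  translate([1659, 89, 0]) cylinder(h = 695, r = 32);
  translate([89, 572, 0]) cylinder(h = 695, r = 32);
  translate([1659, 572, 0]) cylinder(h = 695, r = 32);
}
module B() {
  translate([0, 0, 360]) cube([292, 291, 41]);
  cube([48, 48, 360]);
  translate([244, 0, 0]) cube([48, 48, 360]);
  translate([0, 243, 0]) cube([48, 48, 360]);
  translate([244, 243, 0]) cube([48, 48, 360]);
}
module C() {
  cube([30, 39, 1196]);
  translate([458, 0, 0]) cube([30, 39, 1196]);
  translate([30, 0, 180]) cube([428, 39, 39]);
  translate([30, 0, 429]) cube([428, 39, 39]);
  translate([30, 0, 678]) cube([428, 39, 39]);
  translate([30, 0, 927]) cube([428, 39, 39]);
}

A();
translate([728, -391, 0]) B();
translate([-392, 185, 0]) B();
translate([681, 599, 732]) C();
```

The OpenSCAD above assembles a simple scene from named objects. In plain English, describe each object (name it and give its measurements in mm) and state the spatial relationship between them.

A is a table: top 1748 mm (x) × 661 mm (y), 37 mm thick, upper face at z = 732 mm, on four round legs of 64 mm diameter, each leg's bounding box inset 57 mm from the nearest pair of top edges, running from z = 0 to the bottom of the top.

B is a four-legged stool. The seat is a 292×291×41 mm slab whose top surface is at z = 401 mm; four square legs, each 48×48 mm in cross-section, run from the floor (z = 0) to the underside of the seat, each flush with a corner of the seat.

C is a wooden ladder with two side rails of 30×39 mm section and 1196 mm height, set 488 mm apart overall. Between them run 4 rectangular rungs (39 mm deep, 39 mm thick), front faces flush with the rails' −y face. The bottom of the first rung is 180 mm above the floor and each subsequent rung is 249 mm higher than the one below.

Two stools sit around the table at the −y, −x sides. The ladder is on top of the table.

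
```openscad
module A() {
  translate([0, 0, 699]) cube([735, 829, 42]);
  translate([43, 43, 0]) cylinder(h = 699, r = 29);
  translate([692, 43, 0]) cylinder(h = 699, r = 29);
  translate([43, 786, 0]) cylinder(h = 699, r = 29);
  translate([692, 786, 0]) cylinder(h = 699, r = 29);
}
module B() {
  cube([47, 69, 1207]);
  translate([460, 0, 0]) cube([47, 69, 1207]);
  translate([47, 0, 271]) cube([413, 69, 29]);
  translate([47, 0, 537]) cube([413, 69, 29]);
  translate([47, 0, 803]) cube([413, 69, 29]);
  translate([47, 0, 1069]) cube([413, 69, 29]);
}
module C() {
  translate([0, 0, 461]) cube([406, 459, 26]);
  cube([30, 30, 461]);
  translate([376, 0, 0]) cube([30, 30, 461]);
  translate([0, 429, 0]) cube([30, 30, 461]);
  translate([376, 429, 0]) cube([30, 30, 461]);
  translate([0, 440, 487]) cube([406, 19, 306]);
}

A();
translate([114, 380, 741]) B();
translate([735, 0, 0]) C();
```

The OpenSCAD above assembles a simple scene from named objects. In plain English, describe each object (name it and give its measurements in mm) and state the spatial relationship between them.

A is a table with a 735×829 mm rectangular top, 42 mm thick, top surface at z = 741 mm, supported by four round legs of 58 mm diameter, each leg's bounding box inset 14 mm from the nearest pair of top edges, running from the floor.

B is a straight ladder. Two 47×69 mm vertical rails, 1207 mm tall, stand 507 mm apart (outside-to-outside) with their front faces coplanar on the −y side. 4 rungs, each 69 mm deep and 29 mm tall, span between the inner faces of the rails, front faces flush with the rails. The lowest rung's underside is at z = 271 mm and rungs are spaced 266 mm apart (underside to underside).

C is a chair. The seat is a 406×459×26 mm slab with its top at z = 487 mm, on four 30×30 mm corner legs (flush with the seat edges, standing on z = 0). A flat backrest 19 mm thick, 306 mm tall, spans the full seat width and rises from the seat top along its +y edge, rear face flush with the rear of the seat.

The ladder is on top of the table, centred. The chair is against the table's +x side, with their −y faces flush.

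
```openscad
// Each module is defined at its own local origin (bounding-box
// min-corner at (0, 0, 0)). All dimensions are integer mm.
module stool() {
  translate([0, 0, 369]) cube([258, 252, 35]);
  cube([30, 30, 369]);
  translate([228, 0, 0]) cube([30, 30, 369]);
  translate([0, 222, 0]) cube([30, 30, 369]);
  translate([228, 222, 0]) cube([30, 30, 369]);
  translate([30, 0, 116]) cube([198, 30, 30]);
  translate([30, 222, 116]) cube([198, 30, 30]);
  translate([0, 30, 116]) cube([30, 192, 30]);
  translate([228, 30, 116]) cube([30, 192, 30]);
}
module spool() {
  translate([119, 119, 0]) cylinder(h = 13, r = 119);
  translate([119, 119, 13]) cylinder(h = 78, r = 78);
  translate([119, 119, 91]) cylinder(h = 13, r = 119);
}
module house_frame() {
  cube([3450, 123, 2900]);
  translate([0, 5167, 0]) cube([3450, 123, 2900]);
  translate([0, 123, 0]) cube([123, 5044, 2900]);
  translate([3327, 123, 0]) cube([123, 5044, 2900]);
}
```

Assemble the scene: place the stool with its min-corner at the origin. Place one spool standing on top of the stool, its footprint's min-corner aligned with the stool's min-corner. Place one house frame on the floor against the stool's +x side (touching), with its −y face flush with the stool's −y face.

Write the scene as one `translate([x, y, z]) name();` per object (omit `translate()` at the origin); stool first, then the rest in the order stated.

stool();
translate([0, 0, 404]) spool();
translate([258, 0, 0]) house_frame();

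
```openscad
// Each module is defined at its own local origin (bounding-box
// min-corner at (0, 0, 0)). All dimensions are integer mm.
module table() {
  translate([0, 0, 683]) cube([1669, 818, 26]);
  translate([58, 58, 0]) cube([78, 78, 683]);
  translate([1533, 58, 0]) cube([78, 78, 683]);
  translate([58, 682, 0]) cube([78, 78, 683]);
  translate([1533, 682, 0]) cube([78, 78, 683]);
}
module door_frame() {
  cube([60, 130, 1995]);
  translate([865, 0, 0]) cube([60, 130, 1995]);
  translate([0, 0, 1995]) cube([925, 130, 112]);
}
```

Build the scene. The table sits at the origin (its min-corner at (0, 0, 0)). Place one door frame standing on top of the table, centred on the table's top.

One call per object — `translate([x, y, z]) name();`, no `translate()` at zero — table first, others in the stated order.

table();
translate([372, 344, 709]) door_frame();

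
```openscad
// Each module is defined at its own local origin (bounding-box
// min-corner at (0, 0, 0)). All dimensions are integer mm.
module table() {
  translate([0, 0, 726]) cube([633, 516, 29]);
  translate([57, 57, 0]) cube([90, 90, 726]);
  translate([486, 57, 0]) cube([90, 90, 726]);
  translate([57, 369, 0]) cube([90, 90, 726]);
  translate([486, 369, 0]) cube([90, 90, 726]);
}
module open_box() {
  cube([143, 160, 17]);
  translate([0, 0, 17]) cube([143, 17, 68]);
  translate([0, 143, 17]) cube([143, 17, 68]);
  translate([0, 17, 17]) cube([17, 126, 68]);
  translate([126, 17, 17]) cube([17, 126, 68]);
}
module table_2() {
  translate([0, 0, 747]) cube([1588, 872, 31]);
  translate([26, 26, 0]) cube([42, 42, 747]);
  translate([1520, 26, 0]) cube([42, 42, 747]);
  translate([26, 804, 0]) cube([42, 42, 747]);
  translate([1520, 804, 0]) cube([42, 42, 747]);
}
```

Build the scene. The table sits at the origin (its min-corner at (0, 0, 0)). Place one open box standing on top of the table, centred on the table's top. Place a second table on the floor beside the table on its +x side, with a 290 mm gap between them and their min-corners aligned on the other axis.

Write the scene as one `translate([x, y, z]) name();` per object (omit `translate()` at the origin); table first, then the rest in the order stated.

table();
translate([245, 178, 755]) open_box();
translate([923, 0, 0]) table_2();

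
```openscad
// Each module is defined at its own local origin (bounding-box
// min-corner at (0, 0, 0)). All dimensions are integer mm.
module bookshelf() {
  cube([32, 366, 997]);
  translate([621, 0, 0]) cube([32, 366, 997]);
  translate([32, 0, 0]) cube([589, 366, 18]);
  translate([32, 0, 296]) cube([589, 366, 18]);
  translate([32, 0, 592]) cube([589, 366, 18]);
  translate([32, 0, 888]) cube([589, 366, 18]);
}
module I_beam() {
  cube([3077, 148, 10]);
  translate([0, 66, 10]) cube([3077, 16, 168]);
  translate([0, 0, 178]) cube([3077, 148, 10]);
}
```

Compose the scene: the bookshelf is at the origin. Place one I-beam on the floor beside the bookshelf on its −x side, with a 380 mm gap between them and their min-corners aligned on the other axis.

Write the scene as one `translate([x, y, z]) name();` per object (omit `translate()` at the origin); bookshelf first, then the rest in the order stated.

bookshelf();
translate([-3457, 0, 0]) I_beam();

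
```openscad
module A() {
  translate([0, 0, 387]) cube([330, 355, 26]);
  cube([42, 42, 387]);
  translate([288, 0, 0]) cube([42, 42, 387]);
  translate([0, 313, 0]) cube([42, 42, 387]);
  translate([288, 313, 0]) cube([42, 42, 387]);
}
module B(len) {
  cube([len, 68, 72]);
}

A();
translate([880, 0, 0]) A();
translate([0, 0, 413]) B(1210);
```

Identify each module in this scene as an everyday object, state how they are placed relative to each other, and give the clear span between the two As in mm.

A is a stool. B is a beam. A beam spans the tops of two stools. The clear span between the two stools is 550 mm.

Second stool starts at x = 880; first ends at x = 330; clear span = 880 − 330 = 550 mm.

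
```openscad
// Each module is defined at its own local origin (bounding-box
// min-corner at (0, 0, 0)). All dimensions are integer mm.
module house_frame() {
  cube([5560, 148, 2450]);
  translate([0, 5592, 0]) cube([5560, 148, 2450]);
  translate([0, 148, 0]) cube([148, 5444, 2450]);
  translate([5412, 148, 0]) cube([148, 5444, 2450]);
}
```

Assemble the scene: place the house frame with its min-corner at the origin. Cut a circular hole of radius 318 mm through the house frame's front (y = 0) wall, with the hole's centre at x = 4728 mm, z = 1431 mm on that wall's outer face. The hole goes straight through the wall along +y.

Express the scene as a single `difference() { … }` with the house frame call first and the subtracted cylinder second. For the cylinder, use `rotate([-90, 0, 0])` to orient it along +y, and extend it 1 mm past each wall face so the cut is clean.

difference() {
  house_frame();
  translate([4728, -1, 1431]) rotate([-90, 0, 0]) cylinder(h = 150, r = 318);
}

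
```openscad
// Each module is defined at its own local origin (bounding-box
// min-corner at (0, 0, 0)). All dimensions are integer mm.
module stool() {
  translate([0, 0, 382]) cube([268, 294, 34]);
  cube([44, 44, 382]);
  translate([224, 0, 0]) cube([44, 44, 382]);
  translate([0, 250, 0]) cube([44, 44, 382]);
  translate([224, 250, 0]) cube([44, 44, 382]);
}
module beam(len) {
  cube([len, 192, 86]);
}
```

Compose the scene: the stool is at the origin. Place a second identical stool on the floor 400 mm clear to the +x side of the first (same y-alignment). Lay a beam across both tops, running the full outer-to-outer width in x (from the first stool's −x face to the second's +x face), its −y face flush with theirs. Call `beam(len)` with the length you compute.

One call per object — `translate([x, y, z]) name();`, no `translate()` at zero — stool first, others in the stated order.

stool();
translate([668, 0, 0]) stool();
translate([0, 0, 416]) beam(936);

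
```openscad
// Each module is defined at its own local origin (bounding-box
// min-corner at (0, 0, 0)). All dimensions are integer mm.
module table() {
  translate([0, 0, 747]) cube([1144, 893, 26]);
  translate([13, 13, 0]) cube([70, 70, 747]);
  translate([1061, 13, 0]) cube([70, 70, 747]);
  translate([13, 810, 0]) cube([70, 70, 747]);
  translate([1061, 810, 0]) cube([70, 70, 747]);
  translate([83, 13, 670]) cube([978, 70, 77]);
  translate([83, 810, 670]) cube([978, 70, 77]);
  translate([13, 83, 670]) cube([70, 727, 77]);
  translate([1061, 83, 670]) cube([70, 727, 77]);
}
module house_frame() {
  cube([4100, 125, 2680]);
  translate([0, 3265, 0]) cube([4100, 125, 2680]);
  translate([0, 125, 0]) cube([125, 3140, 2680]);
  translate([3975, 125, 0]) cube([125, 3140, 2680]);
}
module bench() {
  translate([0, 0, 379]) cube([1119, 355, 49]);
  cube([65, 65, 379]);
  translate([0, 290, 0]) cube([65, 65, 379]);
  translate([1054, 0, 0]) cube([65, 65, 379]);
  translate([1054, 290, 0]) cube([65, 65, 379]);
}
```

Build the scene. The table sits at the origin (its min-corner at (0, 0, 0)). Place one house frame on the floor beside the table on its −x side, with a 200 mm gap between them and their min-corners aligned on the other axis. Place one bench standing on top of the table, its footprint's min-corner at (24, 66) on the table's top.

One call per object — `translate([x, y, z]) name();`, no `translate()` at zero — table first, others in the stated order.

table();
translate([-4300, 0, 0]) house_frame();
translate([24, 66, 773]) bench();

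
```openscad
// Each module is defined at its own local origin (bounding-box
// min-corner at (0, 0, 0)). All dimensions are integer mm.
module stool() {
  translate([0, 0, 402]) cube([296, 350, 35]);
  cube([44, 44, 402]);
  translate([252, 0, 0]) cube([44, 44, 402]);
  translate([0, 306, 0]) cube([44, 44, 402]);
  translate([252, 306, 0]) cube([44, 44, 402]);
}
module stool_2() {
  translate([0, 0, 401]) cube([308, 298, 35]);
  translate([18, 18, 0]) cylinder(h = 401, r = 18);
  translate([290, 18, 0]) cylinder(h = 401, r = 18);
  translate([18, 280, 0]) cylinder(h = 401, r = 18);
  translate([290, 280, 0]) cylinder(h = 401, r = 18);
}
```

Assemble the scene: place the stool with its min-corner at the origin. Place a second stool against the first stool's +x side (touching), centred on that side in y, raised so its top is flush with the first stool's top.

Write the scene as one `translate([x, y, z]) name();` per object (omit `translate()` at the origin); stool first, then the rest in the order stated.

stool();
translate([296, 26, 1]) stool_2();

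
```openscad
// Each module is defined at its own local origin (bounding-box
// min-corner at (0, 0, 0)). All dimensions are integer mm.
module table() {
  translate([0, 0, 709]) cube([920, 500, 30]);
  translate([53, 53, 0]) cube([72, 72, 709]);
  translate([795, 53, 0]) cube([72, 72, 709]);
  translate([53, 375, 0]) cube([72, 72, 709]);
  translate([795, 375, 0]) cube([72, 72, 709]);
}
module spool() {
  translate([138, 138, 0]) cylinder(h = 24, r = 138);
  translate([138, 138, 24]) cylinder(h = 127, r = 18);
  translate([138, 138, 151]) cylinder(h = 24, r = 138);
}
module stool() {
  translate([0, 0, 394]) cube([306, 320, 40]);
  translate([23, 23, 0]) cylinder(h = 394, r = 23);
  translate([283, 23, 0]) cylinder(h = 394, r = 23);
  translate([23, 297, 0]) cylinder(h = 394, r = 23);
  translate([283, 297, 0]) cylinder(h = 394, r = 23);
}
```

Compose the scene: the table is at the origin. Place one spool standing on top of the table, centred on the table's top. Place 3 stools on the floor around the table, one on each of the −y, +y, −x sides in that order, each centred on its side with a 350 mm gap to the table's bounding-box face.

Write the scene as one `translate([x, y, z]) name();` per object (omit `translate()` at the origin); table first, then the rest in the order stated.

table();
translate([322, 112, 739]) spool();
translate([307, -670, 0]) stool();
translate([307, 850, 0]) stool();
translate([-656, 90, 0]) stool();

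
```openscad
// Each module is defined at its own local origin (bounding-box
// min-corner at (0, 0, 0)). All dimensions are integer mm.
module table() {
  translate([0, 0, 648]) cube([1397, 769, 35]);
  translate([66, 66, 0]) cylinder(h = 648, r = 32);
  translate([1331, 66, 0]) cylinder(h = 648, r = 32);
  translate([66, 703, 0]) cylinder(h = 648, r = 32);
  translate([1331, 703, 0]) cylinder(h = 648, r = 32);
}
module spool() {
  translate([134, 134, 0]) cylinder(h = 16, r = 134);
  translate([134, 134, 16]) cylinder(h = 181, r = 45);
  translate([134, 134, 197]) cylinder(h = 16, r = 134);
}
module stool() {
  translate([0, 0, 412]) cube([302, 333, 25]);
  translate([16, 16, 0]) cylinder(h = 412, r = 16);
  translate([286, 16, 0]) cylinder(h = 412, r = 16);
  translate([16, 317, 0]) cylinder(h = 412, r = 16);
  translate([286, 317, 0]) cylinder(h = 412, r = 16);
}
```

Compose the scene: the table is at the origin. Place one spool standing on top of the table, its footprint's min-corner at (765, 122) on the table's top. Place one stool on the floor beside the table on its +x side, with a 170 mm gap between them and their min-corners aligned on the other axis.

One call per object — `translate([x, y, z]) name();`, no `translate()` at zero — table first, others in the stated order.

table();
translate([765, 122, 683]) spool();
translate([1567, 0, 0]) stool();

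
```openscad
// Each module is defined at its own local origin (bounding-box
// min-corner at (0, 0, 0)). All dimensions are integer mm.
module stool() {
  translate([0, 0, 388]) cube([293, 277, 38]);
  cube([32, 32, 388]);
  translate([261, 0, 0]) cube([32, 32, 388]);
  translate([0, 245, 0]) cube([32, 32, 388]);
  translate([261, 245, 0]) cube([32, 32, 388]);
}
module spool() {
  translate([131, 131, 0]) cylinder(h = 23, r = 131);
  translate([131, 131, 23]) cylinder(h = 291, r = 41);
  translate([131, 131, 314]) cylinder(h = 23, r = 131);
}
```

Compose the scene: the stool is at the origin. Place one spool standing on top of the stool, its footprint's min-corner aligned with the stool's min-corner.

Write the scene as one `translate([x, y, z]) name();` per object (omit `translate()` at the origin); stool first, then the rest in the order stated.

stool();
translate([0, 0, 426]) spool();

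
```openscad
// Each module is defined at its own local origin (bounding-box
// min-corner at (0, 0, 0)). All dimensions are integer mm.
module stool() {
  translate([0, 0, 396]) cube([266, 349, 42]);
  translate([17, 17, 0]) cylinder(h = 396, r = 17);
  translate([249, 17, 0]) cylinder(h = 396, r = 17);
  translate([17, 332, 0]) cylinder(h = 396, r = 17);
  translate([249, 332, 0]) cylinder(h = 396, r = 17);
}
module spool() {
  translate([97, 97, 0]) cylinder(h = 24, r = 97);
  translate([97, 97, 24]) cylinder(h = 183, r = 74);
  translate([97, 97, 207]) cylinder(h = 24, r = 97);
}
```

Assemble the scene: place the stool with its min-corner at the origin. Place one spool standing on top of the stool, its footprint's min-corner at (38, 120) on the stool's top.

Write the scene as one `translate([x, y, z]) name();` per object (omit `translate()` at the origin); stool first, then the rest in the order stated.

stool();
translate([38, 120, 438]) spool();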